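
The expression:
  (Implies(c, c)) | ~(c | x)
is always true.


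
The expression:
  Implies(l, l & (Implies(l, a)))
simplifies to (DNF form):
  a | ~l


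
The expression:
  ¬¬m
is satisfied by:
  {m: True}


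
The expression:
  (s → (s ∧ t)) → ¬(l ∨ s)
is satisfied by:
  {l: False, t: False, s: False}
  {s: True, l: False, t: False}
  {t: True, l: False, s: False}
  {s: True, l: True, t: False}


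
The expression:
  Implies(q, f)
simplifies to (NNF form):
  f | ~q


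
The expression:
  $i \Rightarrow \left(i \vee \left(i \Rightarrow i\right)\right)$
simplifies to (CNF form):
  $\text{True}$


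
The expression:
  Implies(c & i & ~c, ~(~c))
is always true.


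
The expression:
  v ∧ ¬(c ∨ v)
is never true.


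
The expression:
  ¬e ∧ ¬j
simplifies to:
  ¬e ∧ ¬j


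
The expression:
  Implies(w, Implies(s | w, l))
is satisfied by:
  {l: True, w: False}
  {w: False, l: False}
  {w: True, l: True}


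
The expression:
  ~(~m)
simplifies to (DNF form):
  m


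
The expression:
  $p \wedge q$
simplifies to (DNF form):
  $p \wedge q$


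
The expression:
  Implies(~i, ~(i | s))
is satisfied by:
  {i: True, s: False}
  {s: False, i: False}
  {s: True, i: True}


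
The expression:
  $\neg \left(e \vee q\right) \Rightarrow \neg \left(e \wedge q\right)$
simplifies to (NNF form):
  $\text{True}$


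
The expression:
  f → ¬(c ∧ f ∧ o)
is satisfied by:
  {c: False, o: False, f: False}
  {f: True, c: False, o: False}
  {o: True, c: False, f: False}
  {f: True, o: True, c: False}
  {c: True, f: False, o: False}
  {f: True, c: True, o: False}
  {o: True, c: True, f: False}


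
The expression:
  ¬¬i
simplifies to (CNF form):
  i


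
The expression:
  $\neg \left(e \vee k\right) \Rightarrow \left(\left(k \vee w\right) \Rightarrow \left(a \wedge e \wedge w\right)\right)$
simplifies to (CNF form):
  $e \vee k \vee \neg w$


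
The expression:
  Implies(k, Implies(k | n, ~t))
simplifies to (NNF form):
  ~k | ~t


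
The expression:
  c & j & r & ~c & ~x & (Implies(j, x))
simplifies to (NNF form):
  False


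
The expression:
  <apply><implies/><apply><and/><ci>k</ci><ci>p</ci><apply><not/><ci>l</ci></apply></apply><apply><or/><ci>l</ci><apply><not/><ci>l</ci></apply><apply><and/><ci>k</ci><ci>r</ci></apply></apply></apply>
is always true.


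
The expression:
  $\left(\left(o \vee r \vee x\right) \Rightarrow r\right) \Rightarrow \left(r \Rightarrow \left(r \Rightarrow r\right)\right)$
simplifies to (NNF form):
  $\text{True}$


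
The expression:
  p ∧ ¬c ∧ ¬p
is never true.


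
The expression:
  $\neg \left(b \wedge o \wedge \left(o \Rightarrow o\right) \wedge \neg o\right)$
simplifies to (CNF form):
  $\text{True}$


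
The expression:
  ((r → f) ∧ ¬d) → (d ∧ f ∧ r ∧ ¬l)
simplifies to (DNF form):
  d ∨ (r ∧ ¬f)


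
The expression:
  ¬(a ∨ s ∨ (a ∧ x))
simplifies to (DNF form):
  ¬a ∧ ¬s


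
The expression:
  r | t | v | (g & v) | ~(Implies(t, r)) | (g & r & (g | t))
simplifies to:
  r | t | v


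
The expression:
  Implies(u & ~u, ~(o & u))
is always true.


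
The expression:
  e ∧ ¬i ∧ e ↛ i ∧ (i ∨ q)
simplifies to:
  e ∧ q ∧ ¬i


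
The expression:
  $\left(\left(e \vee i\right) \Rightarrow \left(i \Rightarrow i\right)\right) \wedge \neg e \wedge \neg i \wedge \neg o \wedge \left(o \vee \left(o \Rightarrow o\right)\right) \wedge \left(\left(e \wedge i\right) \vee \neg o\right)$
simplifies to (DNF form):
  $\neg e \wedge \neg i \wedge \neg o$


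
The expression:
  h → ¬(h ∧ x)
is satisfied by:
  {h: False, x: False}
  {x: True, h: False}
  {h: True, x: False}


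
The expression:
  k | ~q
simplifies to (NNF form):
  k | ~q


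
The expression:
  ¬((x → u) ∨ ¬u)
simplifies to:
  False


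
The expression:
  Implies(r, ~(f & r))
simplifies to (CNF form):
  ~f | ~r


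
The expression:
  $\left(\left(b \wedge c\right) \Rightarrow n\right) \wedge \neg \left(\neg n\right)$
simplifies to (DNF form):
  $n$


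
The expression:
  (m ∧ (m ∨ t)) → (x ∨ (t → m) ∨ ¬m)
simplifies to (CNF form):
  True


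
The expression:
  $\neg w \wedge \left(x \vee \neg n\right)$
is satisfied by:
  {x: True, n: False, w: False}
  {n: False, w: False, x: False}
  {x: True, n: True, w: False}


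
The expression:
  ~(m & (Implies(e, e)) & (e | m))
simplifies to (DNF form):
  ~m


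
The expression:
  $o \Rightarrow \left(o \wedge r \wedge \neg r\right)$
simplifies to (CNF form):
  $\neg o$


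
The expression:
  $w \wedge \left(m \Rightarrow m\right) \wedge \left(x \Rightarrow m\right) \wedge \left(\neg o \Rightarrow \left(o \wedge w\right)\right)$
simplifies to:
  $o \wedge w \wedge \left(m \vee \neg x\right)$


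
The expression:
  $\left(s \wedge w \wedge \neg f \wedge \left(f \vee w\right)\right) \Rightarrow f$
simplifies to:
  $f \vee \neg s \vee \neg w$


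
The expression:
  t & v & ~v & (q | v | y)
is never true.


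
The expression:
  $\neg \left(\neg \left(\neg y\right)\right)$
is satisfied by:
  {y: False}


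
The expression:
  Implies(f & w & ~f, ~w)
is always true.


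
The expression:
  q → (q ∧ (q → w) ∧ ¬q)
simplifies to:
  ¬q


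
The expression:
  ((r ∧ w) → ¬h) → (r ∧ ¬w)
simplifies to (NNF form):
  r ∧ (h ∨ ¬w)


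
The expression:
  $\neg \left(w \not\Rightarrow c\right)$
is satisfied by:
  {c: True, w: False}
  {w: False, c: False}
  {w: True, c: True}


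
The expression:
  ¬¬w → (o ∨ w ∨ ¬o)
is always true.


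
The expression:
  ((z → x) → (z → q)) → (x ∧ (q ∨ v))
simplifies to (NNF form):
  x ∧ (q ∨ v ∨ z)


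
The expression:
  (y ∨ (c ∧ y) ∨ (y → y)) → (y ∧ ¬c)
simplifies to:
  y ∧ ¬c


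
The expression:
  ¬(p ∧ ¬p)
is always true.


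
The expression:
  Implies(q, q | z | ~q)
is always true.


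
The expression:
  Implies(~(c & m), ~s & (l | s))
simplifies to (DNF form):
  (c & m) | (l & ~s) | (c & l & m) | (c & l & ~s) | (c & m & ~s) | (l & m & ~s) | (c & l & m & ~s)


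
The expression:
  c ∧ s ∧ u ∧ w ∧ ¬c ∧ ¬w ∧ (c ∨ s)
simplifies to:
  False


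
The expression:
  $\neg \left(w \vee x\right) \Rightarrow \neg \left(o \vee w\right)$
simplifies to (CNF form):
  $w \vee x \vee \neg o$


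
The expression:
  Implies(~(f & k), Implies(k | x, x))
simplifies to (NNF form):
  f | x | ~k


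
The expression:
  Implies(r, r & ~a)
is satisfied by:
  {a: False, r: False}
  {r: True, a: False}
  {a: True, r: False}


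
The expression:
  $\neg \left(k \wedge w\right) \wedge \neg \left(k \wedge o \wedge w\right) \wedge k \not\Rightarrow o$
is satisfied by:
  {k: True, o: False, w: False}


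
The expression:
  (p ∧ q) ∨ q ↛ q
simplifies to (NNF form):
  p ∧ q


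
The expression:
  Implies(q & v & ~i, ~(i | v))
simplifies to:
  i | ~q | ~v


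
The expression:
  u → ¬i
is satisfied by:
  {u: False, i: False}
  {i: True, u: False}
  {u: True, i: False}


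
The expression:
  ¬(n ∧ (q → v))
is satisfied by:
  {q: True, v: False, n: False}
  {v: False, n: False, q: False}
  {q: True, v: True, n: False}
  {v: True, q: False, n: False}
  {n: True, q: True, v: False}


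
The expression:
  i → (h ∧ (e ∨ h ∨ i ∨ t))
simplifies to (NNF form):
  h ∨ ¬i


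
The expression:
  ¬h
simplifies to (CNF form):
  ¬h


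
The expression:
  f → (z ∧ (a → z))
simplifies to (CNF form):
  z ∨ ¬f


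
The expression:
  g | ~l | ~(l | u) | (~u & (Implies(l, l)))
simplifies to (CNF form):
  g | ~l | ~u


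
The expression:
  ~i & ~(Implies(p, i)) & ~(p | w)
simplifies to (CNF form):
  False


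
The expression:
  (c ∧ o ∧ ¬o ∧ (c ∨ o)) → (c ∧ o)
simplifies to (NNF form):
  True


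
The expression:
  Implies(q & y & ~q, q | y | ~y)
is always true.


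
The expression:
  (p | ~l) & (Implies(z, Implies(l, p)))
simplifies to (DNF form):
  p | ~l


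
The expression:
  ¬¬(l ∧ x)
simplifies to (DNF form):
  l ∧ x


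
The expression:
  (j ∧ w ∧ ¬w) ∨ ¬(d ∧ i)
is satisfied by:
  {d: False, i: False}
  {i: True, d: False}
  {d: True, i: False}


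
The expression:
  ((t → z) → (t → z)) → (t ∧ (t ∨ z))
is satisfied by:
  {t: True}


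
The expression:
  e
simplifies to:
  e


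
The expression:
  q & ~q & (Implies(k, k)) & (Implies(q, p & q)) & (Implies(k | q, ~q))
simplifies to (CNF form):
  False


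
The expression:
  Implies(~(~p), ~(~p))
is always true.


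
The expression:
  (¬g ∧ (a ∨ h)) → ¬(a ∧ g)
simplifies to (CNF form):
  True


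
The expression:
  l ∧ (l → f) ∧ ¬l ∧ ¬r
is never true.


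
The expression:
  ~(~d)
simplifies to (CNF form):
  d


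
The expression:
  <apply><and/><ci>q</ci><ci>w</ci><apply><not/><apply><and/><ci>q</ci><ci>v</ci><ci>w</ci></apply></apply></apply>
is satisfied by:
  {w: True, q: True, v: False}


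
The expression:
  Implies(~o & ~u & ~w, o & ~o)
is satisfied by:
  {o: True, u: True, w: True}
  {o: True, u: True, w: False}
  {o: True, w: True, u: False}
  {o: True, w: False, u: False}
  {u: True, w: True, o: False}
  {u: True, w: False, o: False}
  {w: True, u: False, o: False}


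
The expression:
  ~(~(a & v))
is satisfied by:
  {a: True, v: True}


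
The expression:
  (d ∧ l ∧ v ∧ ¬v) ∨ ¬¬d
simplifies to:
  d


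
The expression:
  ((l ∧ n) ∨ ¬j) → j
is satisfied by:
  {j: True}


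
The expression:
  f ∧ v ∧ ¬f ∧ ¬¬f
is never true.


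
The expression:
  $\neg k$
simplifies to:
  $\neg k$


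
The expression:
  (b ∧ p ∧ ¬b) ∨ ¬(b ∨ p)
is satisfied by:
  {p: False, b: False}


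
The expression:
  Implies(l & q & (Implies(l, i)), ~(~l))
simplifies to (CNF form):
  True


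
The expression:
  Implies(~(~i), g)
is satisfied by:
  {g: True, i: False}
  {i: False, g: False}
  {i: True, g: True}


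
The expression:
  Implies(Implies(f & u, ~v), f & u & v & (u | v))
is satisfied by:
  {u: True, f: True, v: True}


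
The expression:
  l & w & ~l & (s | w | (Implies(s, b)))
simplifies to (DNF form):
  False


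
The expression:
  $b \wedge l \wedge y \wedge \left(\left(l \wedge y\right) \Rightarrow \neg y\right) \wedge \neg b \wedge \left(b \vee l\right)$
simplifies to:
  $\text{False}$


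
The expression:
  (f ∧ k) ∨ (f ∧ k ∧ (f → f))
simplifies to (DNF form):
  f ∧ k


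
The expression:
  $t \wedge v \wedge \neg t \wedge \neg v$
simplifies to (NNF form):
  $\text{False}$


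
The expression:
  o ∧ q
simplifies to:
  o ∧ q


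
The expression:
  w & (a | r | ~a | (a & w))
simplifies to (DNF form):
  w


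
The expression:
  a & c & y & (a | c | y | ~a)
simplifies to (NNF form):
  a & c & y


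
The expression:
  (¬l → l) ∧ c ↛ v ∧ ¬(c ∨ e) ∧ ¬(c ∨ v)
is never true.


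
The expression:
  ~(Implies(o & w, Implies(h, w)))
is never true.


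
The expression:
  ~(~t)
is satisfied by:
  {t: True}


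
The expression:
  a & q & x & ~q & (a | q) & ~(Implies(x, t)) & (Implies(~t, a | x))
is never true.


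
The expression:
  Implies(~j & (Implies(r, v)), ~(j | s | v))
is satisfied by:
  {r: True, j: True, v: False, s: False}
  {j: True, v: False, s: False, r: False}
  {r: True, j: True, s: True, v: False}
  {j: True, s: True, v: False, r: False}
  {j: True, r: True, v: True, s: False}
  {j: True, v: True, s: False, r: False}
  {r: True, j: True, s: True, v: True}
  {j: True, s: True, v: True, r: False}
  {r: True, v: False, s: False, j: False}
  {r: False, v: False, s: False, j: False}
  {r: True, s: True, v: False, j: False}


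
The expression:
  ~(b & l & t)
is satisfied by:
  {l: False, t: False, b: False}
  {b: True, l: False, t: False}
  {t: True, l: False, b: False}
  {b: True, t: True, l: False}
  {l: True, b: False, t: False}
  {b: True, l: True, t: False}
  {t: True, l: True, b: False}


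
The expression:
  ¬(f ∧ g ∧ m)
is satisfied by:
  {g: False, m: False, f: False}
  {f: True, g: False, m: False}
  {m: True, g: False, f: False}
  {f: True, m: True, g: False}
  {g: True, f: False, m: False}
  {f: True, g: True, m: False}
  {m: True, g: True, f: False}


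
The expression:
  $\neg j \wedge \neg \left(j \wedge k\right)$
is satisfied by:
  {j: False}


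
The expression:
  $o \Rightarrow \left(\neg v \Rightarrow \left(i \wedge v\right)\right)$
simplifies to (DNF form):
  $v \vee \neg o$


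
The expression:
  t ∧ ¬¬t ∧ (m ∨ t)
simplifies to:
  t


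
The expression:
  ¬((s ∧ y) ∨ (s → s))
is never true.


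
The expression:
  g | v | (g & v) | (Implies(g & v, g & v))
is always true.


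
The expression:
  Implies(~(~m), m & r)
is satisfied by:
  {r: True, m: False}
  {m: False, r: False}
  {m: True, r: True}


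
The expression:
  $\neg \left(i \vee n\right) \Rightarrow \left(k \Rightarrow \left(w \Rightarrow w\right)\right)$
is always true.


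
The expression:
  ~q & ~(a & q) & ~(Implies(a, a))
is never true.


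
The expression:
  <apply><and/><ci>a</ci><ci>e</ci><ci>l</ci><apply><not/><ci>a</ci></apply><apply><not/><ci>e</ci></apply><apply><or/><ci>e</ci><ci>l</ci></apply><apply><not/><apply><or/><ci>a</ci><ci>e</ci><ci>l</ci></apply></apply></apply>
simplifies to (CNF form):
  <false/>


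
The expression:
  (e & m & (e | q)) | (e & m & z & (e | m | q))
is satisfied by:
  {m: True, e: True}


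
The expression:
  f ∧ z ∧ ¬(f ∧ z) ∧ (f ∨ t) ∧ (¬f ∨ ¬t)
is never true.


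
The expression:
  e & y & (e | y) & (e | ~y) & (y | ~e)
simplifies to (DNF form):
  e & y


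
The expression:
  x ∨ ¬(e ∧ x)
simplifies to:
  True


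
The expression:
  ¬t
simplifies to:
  ¬t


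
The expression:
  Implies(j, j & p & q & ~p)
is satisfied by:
  {j: False}


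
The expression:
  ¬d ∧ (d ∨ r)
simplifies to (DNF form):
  r ∧ ¬d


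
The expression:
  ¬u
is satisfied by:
  {u: False}


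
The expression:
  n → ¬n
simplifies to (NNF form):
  ¬n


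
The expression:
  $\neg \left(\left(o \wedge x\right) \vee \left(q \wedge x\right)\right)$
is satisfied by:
  {o: False, x: False, q: False}
  {q: True, o: False, x: False}
  {o: True, q: False, x: False}
  {q: True, o: True, x: False}
  {x: True, q: False, o: False}


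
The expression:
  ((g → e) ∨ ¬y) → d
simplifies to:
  d ∨ (g ∧ y ∧ ¬e)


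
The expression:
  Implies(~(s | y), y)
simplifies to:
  s | y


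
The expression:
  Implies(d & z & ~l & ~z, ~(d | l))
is always true.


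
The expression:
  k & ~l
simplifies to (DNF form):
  k & ~l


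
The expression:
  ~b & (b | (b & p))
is never true.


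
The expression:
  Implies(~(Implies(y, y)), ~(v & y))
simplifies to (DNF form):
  True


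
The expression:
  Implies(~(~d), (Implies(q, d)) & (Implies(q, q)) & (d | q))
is always true.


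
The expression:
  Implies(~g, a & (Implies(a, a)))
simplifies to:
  a | g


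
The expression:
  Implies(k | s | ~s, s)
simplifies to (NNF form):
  s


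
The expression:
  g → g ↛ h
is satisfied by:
  {h: False, g: False}
  {g: True, h: False}
  {h: True, g: False}


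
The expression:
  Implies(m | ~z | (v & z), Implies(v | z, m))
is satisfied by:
  {m: True, v: False}
  {v: False, m: False}
  {v: True, m: True}


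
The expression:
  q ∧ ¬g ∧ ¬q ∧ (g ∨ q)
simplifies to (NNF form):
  False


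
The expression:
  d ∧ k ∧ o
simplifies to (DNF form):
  d ∧ k ∧ o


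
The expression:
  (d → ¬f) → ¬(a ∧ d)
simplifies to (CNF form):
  f ∨ ¬a ∨ ¬d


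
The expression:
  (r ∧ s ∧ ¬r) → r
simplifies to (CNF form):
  True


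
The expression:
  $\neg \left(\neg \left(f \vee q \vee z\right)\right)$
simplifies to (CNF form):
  $f \vee q \vee z$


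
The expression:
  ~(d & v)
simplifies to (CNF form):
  ~d | ~v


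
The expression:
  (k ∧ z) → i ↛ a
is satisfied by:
  {i: True, a: False, k: False, z: False}
  {i: False, a: False, k: False, z: False}
  {i: True, a: True, k: False, z: False}
  {a: True, i: False, k: False, z: False}
  {i: True, z: True, a: False, k: False}
  {z: True, i: False, a: False, k: False}
  {i: True, z: True, a: True, k: False}
  {z: True, a: True, i: False, k: False}
  {k: True, i: True, z: False, a: False}
  {k: True, z: False, a: False, i: False}
  {i: True, k: True, a: True, z: False}
  {k: True, a: True, z: False, i: False}
  {i: True, k: True, z: True, a: False}


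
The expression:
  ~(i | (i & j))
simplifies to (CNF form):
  ~i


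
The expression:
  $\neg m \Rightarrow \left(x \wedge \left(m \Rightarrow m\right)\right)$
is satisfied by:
  {x: True, m: True}
  {x: True, m: False}
  {m: True, x: False}


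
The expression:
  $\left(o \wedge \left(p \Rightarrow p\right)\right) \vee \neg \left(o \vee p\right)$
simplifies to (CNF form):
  $o \vee \neg p$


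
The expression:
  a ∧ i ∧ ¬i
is never true.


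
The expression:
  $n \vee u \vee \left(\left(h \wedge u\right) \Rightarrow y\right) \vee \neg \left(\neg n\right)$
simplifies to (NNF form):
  $\text{True}$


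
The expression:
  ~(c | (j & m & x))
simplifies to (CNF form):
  ~c & (~j | ~m | ~x)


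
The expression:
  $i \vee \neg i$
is always true.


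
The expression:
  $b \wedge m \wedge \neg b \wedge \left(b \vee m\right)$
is never true.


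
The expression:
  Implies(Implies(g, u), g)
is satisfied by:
  {g: True}


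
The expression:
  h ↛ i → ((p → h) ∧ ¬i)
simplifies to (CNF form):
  True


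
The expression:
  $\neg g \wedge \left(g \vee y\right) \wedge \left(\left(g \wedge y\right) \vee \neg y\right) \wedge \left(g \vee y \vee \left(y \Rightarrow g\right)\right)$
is never true.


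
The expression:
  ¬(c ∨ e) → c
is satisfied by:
  {c: True, e: True}
  {c: True, e: False}
  {e: True, c: False}


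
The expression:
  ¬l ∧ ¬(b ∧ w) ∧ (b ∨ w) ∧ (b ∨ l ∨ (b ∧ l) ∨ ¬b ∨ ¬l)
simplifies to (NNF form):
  ¬l ∧ (b ∨ w) ∧ (¬b ∨ ¬w)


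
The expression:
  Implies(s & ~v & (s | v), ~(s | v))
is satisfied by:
  {v: True, s: False}
  {s: False, v: False}
  {s: True, v: True}


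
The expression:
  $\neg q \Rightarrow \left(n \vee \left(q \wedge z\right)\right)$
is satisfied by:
  {n: True, q: True}
  {n: True, q: False}
  {q: True, n: False}


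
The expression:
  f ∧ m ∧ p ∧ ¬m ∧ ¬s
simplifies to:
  False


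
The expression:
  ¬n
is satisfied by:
  {n: False}


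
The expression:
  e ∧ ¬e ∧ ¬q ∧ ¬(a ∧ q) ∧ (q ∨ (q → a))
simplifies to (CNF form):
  False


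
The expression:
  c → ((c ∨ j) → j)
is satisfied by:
  {j: True, c: False}
  {c: False, j: False}
  {c: True, j: True}


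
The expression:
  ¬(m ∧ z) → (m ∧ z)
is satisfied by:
  {z: True, m: True}


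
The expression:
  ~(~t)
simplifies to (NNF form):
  t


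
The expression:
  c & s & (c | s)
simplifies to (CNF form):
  c & s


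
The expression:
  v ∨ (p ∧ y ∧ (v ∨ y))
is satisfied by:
  {y: True, v: True, p: True}
  {y: True, v: True, p: False}
  {v: True, p: True, y: False}
  {v: True, p: False, y: False}
  {y: True, p: True, v: False}


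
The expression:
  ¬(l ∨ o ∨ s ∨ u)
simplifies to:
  ¬l ∧ ¬o ∧ ¬s ∧ ¬u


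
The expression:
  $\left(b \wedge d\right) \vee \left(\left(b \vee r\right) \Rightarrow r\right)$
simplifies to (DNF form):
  $d \vee r \vee \neg b$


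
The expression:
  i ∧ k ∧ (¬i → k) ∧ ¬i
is never true.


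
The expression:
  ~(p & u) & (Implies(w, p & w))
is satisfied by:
  {w: False, u: False, p: False}
  {p: True, w: False, u: False}
  {u: True, w: False, p: False}
  {p: True, w: True, u: False}


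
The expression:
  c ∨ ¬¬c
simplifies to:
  c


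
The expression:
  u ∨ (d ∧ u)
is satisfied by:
  {u: True}


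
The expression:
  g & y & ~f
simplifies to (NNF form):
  g & y & ~f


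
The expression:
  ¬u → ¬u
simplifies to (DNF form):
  True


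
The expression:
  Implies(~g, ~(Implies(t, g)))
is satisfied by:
  {t: True, g: True}
  {t: True, g: False}
  {g: True, t: False}


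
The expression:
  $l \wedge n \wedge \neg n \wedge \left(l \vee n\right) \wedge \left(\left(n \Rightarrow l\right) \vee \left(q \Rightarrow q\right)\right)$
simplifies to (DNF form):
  $\text{False}$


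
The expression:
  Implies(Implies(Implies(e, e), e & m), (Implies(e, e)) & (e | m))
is always true.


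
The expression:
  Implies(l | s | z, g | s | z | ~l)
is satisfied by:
  {z: True, g: True, s: True, l: False}
  {z: True, g: True, l: False, s: False}
  {z: True, s: True, l: False, g: False}
  {z: True, l: False, s: False, g: False}
  {g: True, s: True, l: False, z: False}
  {g: True, l: False, s: False, z: False}
  {s: True, g: False, l: False, z: False}
  {g: False, l: False, s: False, z: False}
  {g: True, z: True, l: True, s: True}
  {g: True, z: True, l: True, s: False}
  {z: True, l: True, s: True, g: False}
  {z: True, l: True, g: False, s: False}
  {s: True, l: True, g: True, z: False}
  {l: True, g: True, z: False, s: False}
  {l: True, s: True, z: False, g: False}


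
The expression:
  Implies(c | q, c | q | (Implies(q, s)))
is always true.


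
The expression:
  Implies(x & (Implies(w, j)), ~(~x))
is always true.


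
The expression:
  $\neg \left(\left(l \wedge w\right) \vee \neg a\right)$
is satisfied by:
  {a: True, l: False, w: False}
  {a: True, w: True, l: False}
  {a: True, l: True, w: False}


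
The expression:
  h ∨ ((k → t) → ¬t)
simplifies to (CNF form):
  h ∨ ¬t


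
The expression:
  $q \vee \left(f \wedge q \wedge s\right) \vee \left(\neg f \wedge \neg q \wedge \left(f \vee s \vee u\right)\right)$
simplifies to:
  $q \vee \left(s \wedge \neg f\right) \vee \left(u \wedge \neg f\right)$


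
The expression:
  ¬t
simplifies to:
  ¬t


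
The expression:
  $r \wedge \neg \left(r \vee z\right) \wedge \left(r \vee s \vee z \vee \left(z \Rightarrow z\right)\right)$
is never true.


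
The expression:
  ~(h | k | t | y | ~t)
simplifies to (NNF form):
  False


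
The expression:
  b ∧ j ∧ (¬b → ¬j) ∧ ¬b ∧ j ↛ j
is never true.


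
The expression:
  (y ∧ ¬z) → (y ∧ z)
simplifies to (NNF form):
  z ∨ ¬y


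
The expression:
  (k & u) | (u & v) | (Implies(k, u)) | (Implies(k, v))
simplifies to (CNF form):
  u | v | ~k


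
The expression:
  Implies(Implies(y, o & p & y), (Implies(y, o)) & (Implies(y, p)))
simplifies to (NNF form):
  True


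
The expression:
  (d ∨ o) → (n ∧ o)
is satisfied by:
  {n: True, o: False, d: False}
  {n: False, o: False, d: False}
  {o: True, n: True, d: False}
  {d: True, o: True, n: True}


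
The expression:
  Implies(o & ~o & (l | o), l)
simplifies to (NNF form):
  True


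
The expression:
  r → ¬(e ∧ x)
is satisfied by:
  {e: False, x: False, r: False}
  {r: True, e: False, x: False}
  {x: True, e: False, r: False}
  {r: True, x: True, e: False}
  {e: True, r: False, x: False}
  {r: True, e: True, x: False}
  {x: True, e: True, r: False}


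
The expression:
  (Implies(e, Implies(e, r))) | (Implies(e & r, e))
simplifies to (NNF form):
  True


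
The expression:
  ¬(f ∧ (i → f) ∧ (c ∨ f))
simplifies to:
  ¬f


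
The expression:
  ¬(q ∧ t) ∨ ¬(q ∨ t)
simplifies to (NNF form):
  ¬q ∨ ¬t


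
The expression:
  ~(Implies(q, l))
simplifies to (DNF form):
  q & ~l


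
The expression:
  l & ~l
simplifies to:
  False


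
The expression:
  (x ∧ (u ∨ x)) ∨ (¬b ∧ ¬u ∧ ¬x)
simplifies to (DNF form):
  x ∨ (¬b ∧ ¬u)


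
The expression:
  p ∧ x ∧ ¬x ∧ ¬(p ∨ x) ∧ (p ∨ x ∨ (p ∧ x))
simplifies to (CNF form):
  False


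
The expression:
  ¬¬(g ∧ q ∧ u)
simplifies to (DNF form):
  g ∧ q ∧ u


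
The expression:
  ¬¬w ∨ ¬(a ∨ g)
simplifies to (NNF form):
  w ∨ (¬a ∧ ¬g)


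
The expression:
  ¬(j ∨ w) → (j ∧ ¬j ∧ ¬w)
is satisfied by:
  {w: True, j: True}
  {w: True, j: False}
  {j: True, w: False}


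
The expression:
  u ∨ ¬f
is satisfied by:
  {u: True, f: False}
  {f: False, u: False}
  {f: True, u: True}


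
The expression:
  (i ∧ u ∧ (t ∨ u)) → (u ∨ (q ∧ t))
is always true.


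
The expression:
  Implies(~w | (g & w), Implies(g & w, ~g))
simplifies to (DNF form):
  ~g | ~w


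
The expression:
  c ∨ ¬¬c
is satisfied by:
  {c: True}


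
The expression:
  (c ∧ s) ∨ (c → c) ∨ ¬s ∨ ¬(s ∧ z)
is always true.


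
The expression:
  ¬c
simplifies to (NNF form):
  ¬c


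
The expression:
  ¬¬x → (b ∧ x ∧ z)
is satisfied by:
  {b: True, z: True, x: False}
  {b: True, z: False, x: False}
  {z: True, b: False, x: False}
  {b: False, z: False, x: False}
  {b: True, x: True, z: True}


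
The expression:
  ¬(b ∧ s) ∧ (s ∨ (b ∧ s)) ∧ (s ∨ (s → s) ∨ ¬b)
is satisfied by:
  {s: True, b: False}


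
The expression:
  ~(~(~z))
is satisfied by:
  {z: False}


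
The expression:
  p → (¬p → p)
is always true.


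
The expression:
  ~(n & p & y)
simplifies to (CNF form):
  ~n | ~p | ~y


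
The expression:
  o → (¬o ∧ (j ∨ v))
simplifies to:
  ¬o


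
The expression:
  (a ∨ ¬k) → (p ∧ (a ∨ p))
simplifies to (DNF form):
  p ∨ (k ∧ ¬a)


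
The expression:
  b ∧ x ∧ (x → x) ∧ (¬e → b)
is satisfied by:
  {b: True, x: True}


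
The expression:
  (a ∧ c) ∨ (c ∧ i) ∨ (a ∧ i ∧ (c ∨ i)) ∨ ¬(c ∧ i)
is always true.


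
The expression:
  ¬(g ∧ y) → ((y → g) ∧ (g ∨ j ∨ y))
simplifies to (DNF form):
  g ∨ (j ∧ ¬y)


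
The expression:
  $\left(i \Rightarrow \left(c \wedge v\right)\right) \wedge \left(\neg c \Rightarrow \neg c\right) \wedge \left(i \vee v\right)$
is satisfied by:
  {c: True, v: True, i: False}
  {v: True, i: False, c: False}
  {i: True, c: True, v: True}


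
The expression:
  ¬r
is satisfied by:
  {r: False}


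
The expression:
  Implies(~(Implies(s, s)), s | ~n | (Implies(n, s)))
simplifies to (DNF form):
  True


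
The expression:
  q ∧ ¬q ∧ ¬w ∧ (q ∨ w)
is never true.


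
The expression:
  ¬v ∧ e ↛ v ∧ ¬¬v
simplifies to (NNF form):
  False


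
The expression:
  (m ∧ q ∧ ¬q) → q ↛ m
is always true.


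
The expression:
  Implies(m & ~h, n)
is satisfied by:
  {h: True, n: True, m: False}
  {h: True, m: False, n: False}
  {n: True, m: False, h: False}
  {n: False, m: False, h: False}
  {h: True, n: True, m: True}
  {h: True, m: True, n: False}
  {n: True, m: True, h: False}


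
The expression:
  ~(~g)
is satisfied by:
  {g: True}


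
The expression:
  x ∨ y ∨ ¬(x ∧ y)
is always true.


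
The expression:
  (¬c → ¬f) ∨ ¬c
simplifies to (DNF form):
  True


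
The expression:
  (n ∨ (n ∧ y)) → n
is always true.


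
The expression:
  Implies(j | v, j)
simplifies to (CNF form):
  j | ~v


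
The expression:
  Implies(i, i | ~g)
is always true.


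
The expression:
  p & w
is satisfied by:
  {p: True, w: True}


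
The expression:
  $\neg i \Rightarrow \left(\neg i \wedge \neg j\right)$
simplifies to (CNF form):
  $i \vee \neg j$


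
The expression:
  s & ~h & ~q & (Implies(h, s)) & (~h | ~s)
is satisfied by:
  {s: True, q: False, h: False}


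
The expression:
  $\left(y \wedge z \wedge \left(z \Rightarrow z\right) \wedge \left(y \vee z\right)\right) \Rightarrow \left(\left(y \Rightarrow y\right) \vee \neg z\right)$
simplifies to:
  $\text{True}$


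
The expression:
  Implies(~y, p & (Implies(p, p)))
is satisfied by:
  {y: True, p: True}
  {y: True, p: False}
  {p: True, y: False}


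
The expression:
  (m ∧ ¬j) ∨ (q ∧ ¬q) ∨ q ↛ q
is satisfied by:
  {m: True, j: False}


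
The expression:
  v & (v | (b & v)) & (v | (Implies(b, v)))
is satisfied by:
  {v: True}


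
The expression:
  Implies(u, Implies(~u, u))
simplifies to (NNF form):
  True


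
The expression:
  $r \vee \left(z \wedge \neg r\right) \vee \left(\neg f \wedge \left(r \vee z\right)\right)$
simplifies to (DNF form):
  $r \vee z$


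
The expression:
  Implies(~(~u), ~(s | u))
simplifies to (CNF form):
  ~u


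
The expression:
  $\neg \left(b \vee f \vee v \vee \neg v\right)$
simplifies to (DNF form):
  $\text{False}$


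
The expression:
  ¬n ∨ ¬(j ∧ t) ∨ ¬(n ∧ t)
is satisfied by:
  {t: False, n: False, j: False}
  {j: True, t: False, n: False}
  {n: True, t: False, j: False}
  {j: True, n: True, t: False}
  {t: True, j: False, n: False}
  {j: True, t: True, n: False}
  {n: True, t: True, j: False}


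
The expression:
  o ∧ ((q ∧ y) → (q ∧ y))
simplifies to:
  o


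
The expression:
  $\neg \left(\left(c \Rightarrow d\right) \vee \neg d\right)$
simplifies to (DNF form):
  $\text{False}$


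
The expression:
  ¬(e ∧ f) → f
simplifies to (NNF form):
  f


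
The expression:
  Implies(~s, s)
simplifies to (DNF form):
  s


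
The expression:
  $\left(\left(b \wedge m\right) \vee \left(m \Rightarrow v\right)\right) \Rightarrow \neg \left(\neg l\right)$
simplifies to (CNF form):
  $\left(l \vee m\right) \wedge \left(l \vee \neg b\right) \wedge \left(l \vee \neg v\right)$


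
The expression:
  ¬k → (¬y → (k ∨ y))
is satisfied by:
  {y: True, k: True}
  {y: True, k: False}
  {k: True, y: False}


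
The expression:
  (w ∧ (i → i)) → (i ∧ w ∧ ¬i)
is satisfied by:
  {w: False}


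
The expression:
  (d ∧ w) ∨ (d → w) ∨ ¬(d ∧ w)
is always true.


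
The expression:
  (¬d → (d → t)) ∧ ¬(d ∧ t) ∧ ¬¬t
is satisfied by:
  {t: True, d: False}


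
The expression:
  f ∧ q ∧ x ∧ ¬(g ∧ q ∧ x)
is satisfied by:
  {f: True, x: True, q: True, g: False}


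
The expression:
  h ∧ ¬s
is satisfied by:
  {h: True, s: False}


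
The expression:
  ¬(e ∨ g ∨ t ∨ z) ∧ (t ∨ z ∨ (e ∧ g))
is never true.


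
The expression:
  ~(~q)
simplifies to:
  q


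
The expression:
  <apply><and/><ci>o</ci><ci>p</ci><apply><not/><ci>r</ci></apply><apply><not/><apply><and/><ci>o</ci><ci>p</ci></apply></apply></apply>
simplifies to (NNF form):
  <false/>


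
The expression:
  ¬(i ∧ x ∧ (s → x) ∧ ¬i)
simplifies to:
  True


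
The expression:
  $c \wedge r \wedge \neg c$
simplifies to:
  $\text{False}$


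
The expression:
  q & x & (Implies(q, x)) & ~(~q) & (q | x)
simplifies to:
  q & x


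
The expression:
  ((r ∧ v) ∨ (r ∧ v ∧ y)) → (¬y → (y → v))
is always true.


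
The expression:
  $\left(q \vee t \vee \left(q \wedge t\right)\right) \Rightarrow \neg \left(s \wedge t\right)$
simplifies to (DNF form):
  $\neg s \vee \neg t$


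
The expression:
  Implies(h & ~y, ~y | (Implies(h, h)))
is always true.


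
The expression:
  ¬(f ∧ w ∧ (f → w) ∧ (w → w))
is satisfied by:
  {w: False, f: False}
  {f: True, w: False}
  {w: True, f: False}


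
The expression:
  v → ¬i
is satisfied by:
  {v: False, i: False}
  {i: True, v: False}
  {v: True, i: False}


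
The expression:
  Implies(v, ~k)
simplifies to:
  ~k | ~v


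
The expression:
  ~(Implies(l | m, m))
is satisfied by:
  {l: True, m: False}


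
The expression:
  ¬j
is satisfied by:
  {j: False}


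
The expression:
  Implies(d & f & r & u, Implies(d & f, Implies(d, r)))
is always true.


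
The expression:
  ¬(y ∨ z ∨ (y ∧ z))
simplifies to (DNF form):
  ¬y ∧ ¬z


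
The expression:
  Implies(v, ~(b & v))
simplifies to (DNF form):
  ~b | ~v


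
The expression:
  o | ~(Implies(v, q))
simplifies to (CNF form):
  (o | v) & (o | ~q)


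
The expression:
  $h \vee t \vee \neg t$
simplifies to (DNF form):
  $\text{True}$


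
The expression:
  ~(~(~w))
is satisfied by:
  {w: False}


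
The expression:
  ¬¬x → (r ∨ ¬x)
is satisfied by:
  {r: True, x: False}
  {x: False, r: False}
  {x: True, r: True}


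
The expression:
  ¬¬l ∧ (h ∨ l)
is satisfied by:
  {l: True}


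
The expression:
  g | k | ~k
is always true.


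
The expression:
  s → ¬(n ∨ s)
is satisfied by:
  {s: False}


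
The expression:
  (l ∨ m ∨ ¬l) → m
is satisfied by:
  {m: True}


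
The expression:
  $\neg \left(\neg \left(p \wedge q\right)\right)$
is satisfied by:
  {p: True, q: True}


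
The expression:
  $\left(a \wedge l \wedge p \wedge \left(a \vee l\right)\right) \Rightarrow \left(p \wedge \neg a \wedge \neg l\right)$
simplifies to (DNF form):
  $\neg a \vee \neg l \vee \neg p$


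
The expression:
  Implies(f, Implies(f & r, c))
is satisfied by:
  {c: True, r: False, f: False}
  {c: False, r: False, f: False}
  {f: True, c: True, r: False}
  {f: True, c: False, r: False}
  {r: True, c: True, f: False}
  {r: True, c: False, f: False}
  {r: True, f: True, c: True}


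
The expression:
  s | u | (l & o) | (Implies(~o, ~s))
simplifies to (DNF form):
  True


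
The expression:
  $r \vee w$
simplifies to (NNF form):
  $r \vee w$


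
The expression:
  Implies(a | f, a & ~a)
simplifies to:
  ~a & ~f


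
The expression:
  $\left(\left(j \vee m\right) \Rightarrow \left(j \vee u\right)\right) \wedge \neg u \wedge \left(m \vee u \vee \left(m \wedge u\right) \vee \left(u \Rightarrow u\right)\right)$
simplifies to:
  $\neg u \wedge \left(j \vee \neg m\right)$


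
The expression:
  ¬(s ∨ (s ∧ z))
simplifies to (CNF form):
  ¬s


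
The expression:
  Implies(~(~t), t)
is always true.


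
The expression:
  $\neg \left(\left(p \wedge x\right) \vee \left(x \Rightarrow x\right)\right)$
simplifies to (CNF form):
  $\text{False}$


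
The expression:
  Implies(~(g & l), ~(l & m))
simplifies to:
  g | ~l | ~m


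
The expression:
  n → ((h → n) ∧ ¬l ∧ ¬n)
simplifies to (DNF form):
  ¬n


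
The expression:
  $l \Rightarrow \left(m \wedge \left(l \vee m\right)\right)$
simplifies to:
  $m \vee \neg l$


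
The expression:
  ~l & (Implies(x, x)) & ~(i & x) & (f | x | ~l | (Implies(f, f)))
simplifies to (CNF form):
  ~l & (~i | ~x)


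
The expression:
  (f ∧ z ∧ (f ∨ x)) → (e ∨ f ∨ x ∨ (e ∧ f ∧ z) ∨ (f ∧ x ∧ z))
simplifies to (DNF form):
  True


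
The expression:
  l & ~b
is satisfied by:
  {l: True, b: False}


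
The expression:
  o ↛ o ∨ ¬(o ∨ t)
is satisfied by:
  {o: False, t: False}


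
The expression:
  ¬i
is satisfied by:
  {i: False}


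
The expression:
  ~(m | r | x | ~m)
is never true.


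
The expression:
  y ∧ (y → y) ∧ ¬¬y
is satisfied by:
  {y: True}


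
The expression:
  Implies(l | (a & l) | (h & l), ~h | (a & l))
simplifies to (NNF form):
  a | ~h | ~l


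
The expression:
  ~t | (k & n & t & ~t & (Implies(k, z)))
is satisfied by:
  {t: False}


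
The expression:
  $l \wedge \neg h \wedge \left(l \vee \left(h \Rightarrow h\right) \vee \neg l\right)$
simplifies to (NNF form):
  $l \wedge \neg h$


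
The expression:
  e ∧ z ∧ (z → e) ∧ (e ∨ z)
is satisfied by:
  {z: True, e: True}


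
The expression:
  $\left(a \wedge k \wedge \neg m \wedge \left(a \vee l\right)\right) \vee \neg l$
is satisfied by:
  {a: True, k: True, m: False, l: False}
  {a: True, m: False, k: False, l: False}
  {k: True, a: False, m: False, l: False}
  {a: False, m: False, k: False, l: False}
  {a: True, k: True, m: True, l: False}
  {a: True, m: True, k: False, l: False}
  {k: True, m: True, a: False, l: False}
  {m: True, a: False, k: False, l: False}
  {l: True, a: True, k: True, m: False}


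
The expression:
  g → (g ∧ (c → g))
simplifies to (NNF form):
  True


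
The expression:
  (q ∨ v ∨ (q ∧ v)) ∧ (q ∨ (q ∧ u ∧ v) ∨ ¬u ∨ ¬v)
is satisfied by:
  {q: True, v: True, u: False}
  {q: True, v: False, u: False}
  {q: True, u: True, v: True}
  {q: True, u: True, v: False}
  {v: True, u: False, q: False}


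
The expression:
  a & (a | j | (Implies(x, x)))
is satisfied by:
  {a: True}


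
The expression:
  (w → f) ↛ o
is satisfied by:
  {f: True, o: False, w: False}
  {o: False, w: False, f: False}
  {f: True, w: True, o: False}


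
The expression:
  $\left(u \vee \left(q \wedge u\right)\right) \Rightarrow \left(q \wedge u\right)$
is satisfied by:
  {q: True, u: False}
  {u: False, q: False}
  {u: True, q: True}


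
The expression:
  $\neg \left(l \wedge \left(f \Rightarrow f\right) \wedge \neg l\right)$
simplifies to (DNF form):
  $\text{True}$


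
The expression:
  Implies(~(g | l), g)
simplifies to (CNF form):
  g | l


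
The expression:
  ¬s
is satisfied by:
  {s: False}


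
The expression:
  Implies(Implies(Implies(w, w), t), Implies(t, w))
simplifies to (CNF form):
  w | ~t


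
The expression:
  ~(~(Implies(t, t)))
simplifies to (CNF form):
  True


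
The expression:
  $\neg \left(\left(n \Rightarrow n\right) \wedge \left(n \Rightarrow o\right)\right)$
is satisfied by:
  {n: True, o: False}


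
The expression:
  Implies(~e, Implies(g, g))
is always true.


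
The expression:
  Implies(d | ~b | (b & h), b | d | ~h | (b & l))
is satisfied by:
  {b: True, d: True, h: False}
  {b: True, h: False, d: False}
  {d: True, h: False, b: False}
  {d: False, h: False, b: False}
  {b: True, d: True, h: True}
  {b: True, h: True, d: False}
  {d: True, h: True, b: False}


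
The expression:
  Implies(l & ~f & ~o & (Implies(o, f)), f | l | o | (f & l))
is always true.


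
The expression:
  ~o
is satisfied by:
  {o: False}


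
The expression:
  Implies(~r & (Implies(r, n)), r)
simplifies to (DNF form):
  r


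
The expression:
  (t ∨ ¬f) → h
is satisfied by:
  {h: True, f: True, t: False}
  {h: True, f: False, t: False}
  {t: True, h: True, f: True}
  {t: True, h: True, f: False}
  {f: True, t: False, h: False}
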